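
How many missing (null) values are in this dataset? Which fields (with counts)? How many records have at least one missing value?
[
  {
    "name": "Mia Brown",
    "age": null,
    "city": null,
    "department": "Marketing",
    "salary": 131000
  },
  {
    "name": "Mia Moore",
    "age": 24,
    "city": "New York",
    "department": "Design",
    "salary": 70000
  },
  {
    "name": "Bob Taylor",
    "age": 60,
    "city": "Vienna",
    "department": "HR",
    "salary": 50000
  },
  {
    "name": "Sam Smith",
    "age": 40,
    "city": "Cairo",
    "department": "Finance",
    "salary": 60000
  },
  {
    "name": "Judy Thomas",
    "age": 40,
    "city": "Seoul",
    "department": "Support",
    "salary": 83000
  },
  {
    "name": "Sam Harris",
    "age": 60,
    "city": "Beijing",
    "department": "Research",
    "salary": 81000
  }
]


Checking for missing (null) values in 6 records:

  Mia Brown: age, city
  Mia Moore: complete
  Bob Taylor: complete
  Sam Smith: complete
  Judy Thomas: complete
  Sam Harris: complete

Per field:
  name: 0 missing
  age: 1 missing
  city: 1 missing
  department: 0 missing
  salary: 0 missing

Total missing values: 2
Records with any missing: 1

2 missing values (age: 1, city: 1); 1 incomplete records


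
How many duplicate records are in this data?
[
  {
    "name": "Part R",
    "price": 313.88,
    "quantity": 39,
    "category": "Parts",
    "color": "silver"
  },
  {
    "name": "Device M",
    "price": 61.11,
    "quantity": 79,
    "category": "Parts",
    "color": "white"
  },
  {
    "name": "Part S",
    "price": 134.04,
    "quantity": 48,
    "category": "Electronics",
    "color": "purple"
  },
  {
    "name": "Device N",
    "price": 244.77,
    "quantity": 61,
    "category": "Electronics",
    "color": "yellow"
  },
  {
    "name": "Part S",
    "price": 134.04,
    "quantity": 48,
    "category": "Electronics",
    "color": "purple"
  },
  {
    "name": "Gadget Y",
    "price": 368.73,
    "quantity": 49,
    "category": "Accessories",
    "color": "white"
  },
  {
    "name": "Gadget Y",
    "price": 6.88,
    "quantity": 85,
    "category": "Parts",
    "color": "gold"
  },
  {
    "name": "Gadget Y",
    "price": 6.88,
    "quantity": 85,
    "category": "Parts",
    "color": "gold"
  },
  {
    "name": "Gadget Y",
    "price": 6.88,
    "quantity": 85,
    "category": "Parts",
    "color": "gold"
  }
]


Checking 9 records for duplicates:

  Row 1: Part R ($313.88, qty 39)
  Row 2: Device M ($61.11, qty 79)
  Row 3: Part S ($134.04, qty 48)
  Row 4: Device N ($244.77, qty 61)
  Row 5: Part S ($134.04, qty 48) <-- DUPLICATE
  Row 6: Gadget Y ($368.73, qty 49)
  Row 7: Gadget Y ($6.88, qty 85)
  Row 8: Gadget Y ($6.88, qty 85) <-- DUPLICATE
  Row 9: Gadget Y ($6.88, qty 85) <-- DUPLICATE

Duplicates found: 3
Unique records: 6

3 duplicates, 6 unique


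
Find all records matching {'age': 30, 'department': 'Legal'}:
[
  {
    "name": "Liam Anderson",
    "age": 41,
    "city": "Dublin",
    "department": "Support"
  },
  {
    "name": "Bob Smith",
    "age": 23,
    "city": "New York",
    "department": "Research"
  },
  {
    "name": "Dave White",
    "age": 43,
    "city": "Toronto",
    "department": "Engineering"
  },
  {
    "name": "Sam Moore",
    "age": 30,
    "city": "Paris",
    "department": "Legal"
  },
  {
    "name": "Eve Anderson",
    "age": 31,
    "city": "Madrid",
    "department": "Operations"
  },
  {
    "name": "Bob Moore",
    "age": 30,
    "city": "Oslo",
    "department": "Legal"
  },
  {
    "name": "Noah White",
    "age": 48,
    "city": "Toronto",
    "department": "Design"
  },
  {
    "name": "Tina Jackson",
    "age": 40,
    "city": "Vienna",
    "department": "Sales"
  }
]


Search criteria: {'age': 30, 'department': 'Legal'}

Checking 8 records:
  Liam Anderson: {age: 41, department: Support}
  Bob Smith: {age: 23, department: Research}
  Dave White: {age: 43, department: Engineering}
  Sam Moore: {age: 30, department: Legal} <-- MATCH
  Eve Anderson: {age: 31, department: Operations}
  Bob Moore: {age: 30, department: Legal} <-- MATCH
  Noah White: {age: 48, department: Design}
  Tina Jackson: {age: 40, department: Sales}

Matches: ["Sam Moore", "Bob Moore"]

["Sam Moore", "Bob Moore"]


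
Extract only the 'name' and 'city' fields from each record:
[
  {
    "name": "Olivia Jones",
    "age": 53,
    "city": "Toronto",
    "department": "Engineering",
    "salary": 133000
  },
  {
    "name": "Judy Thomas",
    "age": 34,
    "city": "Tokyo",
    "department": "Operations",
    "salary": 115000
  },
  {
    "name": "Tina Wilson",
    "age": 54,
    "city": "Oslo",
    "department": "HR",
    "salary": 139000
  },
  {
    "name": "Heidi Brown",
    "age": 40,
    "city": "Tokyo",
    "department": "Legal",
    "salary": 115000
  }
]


Original: 4 records with fields: name, age, city, department, salary
Keep: ['name', 'city']
Drop: ['age', 'department', 'salary']
Result: 4 records, 2 fields each

[
  {
    "name": "Olivia Jones",
    "city": "Toronto"
  },
  {
    "name": "Judy Thomas",
    "city": "Tokyo"
  },
  {
    "name": "Tina Wilson",
    "city": "Oslo"
  },
  {
    "name": "Heidi Brown",
    "city": "Tokyo"
  }
]


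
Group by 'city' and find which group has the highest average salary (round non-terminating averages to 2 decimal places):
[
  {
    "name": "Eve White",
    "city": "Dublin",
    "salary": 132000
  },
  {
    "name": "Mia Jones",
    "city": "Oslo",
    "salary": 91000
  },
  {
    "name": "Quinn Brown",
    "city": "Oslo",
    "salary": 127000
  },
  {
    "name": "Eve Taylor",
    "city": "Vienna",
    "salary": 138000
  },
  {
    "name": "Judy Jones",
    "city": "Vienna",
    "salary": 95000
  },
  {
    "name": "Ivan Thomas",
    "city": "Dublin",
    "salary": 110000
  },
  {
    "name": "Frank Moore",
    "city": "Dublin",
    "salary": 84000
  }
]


Group by: city

Groups:
  Dublin: 3 people, avg salary = 326000/3 ≈ $108666.67
  Oslo: 2 people, avg salary = 218000/2 = $109000
  Vienna: 2 people, avg salary = 233000/2 = $116500

Highest average salary: Vienna ($116500)

Vienna ($116500)


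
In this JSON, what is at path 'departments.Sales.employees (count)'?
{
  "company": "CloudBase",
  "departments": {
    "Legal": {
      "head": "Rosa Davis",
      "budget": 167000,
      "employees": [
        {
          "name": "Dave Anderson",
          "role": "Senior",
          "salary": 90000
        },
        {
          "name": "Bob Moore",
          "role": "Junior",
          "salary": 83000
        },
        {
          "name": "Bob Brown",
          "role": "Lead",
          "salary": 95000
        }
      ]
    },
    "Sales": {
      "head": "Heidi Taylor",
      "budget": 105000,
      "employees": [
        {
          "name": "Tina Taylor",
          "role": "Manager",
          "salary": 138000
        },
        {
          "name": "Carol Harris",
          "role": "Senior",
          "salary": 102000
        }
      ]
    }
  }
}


Path: departments.Sales.employees (count)

Navigate:
  -> departments
  -> Sales
  -> employees (array, length 2)

2


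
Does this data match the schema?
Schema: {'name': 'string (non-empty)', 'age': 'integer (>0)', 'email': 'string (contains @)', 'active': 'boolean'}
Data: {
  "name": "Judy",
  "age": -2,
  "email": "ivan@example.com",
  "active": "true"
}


Validating each field against schema:
  name: OK (non-empty string)
  age: FAIL (-2 is not > 0)
  email: OK (string with @)
  active: FAIL ("true" is not a boolean)

Result: INVALID (2 errors: age, active)

INVALID (2 errors: age, active)


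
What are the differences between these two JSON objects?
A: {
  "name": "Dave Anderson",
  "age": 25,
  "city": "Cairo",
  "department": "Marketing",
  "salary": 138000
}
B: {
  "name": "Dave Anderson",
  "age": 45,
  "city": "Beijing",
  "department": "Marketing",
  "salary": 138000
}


Comparing each field (in key order):
  name: same
  age: DIFFERENT
  city: DIFFERENT
  department: same
  salary: same
Differences:
  age: 25 -> 45
  city: Cairo -> Beijing

2 field(s) changed

2 changes: age, city


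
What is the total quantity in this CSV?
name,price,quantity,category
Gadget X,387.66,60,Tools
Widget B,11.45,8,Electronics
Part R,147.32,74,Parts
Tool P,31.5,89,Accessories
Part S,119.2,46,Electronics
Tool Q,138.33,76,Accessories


Computing total quantity:
Values: [60, 8, 74, 89, 46, 76]
Sum = 353

353


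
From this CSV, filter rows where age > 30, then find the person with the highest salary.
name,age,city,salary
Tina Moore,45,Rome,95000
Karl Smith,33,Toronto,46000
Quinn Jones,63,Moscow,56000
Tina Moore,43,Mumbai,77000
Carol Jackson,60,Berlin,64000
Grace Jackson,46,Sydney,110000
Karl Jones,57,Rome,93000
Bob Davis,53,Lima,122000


Filter: age > 30
Sort by: salary (descending)

Filtered records (8):
  Bob Davis, age 53, salary $122000
  Grace Jackson, age 46, salary $110000
  Tina Moore, age 45, salary $95000
  Karl Jones, age 57, salary $93000
  Tina Moore, age 43, salary $77000
  Carol Jackson, age 60, salary $64000
  Quinn Jones, age 63, salary $56000
  Karl Smith, age 33, salary $46000

Highest salary: Bob Davis ($122000)

Bob Davis


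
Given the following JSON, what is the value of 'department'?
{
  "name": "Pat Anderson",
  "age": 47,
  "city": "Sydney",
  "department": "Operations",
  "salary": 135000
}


Looking up field 'department'
Value: Operations

Operations


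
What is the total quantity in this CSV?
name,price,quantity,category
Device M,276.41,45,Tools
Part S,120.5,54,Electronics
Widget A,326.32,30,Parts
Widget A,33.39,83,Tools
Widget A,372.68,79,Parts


Computing total quantity:
Values: [45, 54, 30, 83, 79]
Sum = 291

291


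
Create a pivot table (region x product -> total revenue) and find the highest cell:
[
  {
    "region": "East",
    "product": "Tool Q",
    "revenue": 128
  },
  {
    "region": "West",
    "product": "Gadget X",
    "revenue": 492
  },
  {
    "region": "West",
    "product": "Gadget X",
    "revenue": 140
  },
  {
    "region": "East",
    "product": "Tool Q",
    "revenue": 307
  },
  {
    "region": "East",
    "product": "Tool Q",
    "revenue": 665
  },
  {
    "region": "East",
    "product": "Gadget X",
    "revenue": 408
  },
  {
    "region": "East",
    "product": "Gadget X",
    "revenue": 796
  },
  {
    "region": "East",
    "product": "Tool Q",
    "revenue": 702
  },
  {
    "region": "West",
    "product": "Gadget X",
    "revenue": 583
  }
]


Pivot: region (rows) x product (columns) -> total revenue

     Gadget X      Tool Q      
East          1204          1802  
West          1215             0  

Highest: East / Tool Q = $1802

East / Tool Q = $1802


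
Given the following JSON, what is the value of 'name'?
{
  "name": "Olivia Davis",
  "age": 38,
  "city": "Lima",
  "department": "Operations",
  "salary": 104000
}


Looking up field 'name'
Value: Olivia Davis

Olivia Davis


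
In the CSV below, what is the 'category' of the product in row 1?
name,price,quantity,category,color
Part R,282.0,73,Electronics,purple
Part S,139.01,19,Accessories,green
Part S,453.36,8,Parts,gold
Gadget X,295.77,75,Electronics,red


Query: Row 1 ('Part R'), column 'category'
Value: Electronics

Electronics


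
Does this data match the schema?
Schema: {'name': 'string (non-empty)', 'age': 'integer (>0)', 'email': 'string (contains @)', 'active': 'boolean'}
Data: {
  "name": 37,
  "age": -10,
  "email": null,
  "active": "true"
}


Validating each field against schema:
  name: FAIL (37 is not a string)
  age: FAIL (-10 is not > 0)
  email: FAIL (null is not a string)
  active: FAIL ("true" is not a boolean)

Result: INVALID (4 errors: name, age, email, active)

INVALID (4 errors: name, age, email, active)


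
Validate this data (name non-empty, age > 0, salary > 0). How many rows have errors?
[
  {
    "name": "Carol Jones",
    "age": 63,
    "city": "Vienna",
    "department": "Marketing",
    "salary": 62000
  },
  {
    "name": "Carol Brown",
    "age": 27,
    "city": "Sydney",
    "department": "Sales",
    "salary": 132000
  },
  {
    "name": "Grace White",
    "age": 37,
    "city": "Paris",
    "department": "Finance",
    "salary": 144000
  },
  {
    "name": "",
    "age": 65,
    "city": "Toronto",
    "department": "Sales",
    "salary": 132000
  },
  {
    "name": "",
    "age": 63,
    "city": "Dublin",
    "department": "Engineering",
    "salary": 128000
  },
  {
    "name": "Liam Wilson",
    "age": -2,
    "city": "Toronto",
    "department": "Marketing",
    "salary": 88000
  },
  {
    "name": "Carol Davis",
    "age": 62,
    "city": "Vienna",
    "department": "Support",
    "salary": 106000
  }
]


Validating 7 records:
Rules: name non-empty, age > 0, salary > 0

  Row 1 (Carol Jones): OK
  Row 2 (Carol Brown): OK
  Row 3 (Grace White): OK
  Row 4 (???): empty name
  Row 5 (???): empty name
  Row 6 (Liam Wilson): negative age: -2
  Row 7 (Carol Davis): OK

Total errors: 3

3 errors


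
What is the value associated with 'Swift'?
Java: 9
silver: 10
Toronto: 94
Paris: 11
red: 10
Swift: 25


Looking up key 'Swift'
Value: 25

25


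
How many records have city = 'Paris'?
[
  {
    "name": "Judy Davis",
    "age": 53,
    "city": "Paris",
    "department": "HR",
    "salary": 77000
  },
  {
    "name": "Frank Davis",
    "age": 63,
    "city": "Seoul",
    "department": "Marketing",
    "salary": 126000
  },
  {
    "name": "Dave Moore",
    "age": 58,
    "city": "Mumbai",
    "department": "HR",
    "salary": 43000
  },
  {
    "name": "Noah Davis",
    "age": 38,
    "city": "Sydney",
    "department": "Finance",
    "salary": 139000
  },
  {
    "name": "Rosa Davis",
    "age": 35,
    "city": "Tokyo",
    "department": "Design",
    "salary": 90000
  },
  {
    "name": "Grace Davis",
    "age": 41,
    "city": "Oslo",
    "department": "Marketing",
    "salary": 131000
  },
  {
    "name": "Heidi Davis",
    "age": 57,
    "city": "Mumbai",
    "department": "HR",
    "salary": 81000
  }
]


Data: 7 records
Condition: city = 'Paris'

Checking each record:
  Judy Davis: Paris MATCH
  Frank Davis: Seoul
  Dave Moore: Mumbai
  Noah Davis: Sydney
  Rosa Davis: Tokyo
  Grace Davis: Oslo
  Heidi Davis: Mumbai

Count: 1

1


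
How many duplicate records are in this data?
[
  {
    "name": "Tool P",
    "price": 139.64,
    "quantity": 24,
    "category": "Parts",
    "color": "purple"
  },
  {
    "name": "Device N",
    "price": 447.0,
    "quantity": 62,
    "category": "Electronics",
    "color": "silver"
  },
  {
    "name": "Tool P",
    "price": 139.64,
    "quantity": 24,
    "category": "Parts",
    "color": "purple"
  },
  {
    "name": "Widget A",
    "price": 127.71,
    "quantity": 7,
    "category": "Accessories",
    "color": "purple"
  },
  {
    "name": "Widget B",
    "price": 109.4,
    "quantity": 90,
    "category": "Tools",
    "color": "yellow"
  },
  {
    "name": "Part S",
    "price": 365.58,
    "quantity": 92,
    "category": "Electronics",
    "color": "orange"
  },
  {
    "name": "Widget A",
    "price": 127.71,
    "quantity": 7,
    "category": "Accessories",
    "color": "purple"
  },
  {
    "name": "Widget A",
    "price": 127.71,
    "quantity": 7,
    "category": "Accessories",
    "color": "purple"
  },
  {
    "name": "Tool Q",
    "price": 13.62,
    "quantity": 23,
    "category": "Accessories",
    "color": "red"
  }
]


Checking 9 records for duplicates:

  Row 1: Tool P ($139.64, qty 24)
  Row 2: Device N ($447.0, qty 62)
  Row 3: Tool P ($139.64, qty 24) <-- DUPLICATE
  Row 4: Widget A ($127.71, qty 7)
  Row 5: Widget B ($109.4, qty 90)
  Row 6: Part S ($365.58, qty 92)
  Row 7: Widget A ($127.71, qty 7) <-- DUPLICATE
  Row 8: Widget A ($127.71, qty 7) <-- DUPLICATE
  Row 9: Tool Q ($13.62, qty 23)

Duplicates found: 3
Unique records: 6

3 duplicates, 6 unique


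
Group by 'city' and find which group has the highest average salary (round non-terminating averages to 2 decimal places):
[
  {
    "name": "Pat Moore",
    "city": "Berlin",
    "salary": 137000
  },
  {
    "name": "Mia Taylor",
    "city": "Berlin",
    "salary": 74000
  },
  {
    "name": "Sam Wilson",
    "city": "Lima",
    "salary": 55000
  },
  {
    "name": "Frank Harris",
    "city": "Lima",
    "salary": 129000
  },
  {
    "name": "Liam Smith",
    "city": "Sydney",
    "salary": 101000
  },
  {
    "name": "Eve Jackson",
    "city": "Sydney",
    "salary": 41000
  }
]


Group by: city

Groups:
  Berlin: 2 people, avg salary = 211000/2 = $105500
  Lima: 2 people, avg salary = 184000/2 = $92000
  Sydney: 2 people, avg salary = 142000/2 = $71000

Highest average salary: Berlin ($105500)

Berlin ($105500)


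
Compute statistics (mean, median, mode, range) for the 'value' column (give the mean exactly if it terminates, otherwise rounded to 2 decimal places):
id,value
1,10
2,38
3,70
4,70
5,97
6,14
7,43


Data: [10, 38, 70, 70, 97, 14, 43]
Count: 7
Sum: 342
Mean: 342/7 ≈ 48.86 (rounded to 2 decimal places)
Sorted: [10, 14, 38, 43, 70, 70, 97]
Median: 43.0
Mode: 70 (2 times)
Range: 97 - 10 = 87
Min: 10, Max: 97

mean≈48.86, median=43.0, mode=70, range=87


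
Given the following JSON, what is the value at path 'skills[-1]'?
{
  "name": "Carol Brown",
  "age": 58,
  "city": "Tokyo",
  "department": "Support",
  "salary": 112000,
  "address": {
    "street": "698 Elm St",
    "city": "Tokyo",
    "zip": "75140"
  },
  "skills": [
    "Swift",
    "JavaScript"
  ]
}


Query: skills[-1]
Path: skills -> last element
Value: JavaScript

JavaScript


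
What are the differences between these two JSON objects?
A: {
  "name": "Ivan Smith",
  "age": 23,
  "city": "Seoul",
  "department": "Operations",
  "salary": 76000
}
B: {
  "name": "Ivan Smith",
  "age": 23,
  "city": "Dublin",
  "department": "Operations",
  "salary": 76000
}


Comparing each field (in key order):
  name: same
  age: same
  city: DIFFERENT
  department: same
  salary: same
Differences:
  city: Seoul -> Dublin

1 field(s) changed

1 change: city


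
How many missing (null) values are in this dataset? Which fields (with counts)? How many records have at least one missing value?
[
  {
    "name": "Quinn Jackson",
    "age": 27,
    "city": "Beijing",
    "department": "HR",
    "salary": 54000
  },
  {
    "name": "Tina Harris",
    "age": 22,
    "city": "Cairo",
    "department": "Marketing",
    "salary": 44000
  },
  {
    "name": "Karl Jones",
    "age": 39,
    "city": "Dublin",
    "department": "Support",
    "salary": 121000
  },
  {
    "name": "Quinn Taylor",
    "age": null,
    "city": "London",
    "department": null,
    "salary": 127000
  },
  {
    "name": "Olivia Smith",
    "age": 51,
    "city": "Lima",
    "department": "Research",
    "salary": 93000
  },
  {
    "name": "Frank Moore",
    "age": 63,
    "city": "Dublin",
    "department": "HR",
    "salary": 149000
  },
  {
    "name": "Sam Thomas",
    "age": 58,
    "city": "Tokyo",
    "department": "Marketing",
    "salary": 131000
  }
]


Checking for missing (null) values in 7 records:

  Quinn Jackson: complete
  Tina Harris: complete
  Karl Jones: complete
  Quinn Taylor: age, department
  Olivia Smith: complete
  Frank Moore: complete
  Sam Thomas: complete

Per field:
  name: 0 missing
  age: 1 missing
  city: 0 missing
  department: 1 missing
  salary: 0 missing

Total missing values: 2
Records with any missing: 1

2 missing values (age: 1, department: 1); 1 incomplete records


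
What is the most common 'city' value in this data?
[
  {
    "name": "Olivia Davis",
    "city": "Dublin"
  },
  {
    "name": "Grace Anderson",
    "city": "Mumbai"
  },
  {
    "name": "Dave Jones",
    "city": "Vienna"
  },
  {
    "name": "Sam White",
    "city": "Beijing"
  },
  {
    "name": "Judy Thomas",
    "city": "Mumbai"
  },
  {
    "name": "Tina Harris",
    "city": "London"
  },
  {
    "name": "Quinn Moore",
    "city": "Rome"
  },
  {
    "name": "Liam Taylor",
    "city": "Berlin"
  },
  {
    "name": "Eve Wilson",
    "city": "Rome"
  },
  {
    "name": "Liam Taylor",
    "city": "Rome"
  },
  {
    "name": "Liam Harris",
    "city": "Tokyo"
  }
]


Counting 'city' values across 11 records:

  Rome: 3 ###
  Mumbai: 2 ##
  Dublin: 1 #
  Vienna: 1 #
  Beijing: 1 #
  London: 1 #
  Berlin: 1 #
  Tokyo: 1 #

Most common: Rome (3 times)

Rome (3 times)


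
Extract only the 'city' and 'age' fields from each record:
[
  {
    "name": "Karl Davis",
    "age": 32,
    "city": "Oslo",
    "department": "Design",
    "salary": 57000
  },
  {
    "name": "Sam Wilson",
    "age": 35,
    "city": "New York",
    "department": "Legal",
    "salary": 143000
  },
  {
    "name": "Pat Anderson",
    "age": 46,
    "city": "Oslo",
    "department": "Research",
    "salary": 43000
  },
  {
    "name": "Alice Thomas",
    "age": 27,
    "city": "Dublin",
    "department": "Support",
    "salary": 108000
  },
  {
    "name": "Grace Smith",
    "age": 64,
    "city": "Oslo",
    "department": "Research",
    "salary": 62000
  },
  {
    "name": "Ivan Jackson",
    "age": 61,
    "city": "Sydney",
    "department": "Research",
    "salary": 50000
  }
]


Original: 6 records with fields: name, age, city, department, salary
Keep: ['city', 'age']
Drop: ['name', 'department', 'salary']
Result: 6 records, 2 fields each

[
  {
    "city": "Oslo",
    "age": 32
  },
  {
    "city": "New York",
    "age": 35
  },
  {
    "city": "Oslo",
    "age": 46
  },
  {
    "city": "Dublin",
    "age": 27
  },
  {
    "city": "Oslo",
    "age": 64
  },
  {
    "city": "Sydney",
    "age": 61
  }
]


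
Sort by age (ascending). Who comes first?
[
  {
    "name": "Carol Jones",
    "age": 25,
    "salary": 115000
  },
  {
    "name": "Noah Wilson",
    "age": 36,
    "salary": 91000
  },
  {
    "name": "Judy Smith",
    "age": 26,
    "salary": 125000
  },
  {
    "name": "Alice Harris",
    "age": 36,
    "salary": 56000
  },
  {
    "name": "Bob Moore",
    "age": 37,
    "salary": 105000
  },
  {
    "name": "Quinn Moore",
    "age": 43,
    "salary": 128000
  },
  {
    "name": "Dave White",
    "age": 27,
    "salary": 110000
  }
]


Sort by: age (ascending)

Sorted order:
  1. Carol Jones (age = 25)
  2. Judy Smith (age = 26)
  3. Dave White (age = 27)
  4. Noah Wilson (age = 36)
  5. Alice Harris (age = 36)
  6. Bob Moore (age = 37)
  7. Quinn Moore (age = 43)

First: Carol Jones

Carol Jones


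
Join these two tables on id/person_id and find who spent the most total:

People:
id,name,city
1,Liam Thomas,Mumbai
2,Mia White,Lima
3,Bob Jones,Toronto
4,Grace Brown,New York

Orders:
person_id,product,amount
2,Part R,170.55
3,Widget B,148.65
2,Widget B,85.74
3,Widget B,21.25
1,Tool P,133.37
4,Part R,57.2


Join on: people.id = orders.person_id

Joined rows:
  Mia White (Lima) bought Part R for $170.55
  Bob Jones (Toronto) bought Widget B for $148.65
  Mia White (Lima) bought Widget B for $85.74
  Bob Jones (Toronto) bought Widget B for $21.25
  Liam Thomas (Mumbai) bought Tool P for $133.37
  Grace Brown (New York) bought Part R for $57.2

Total per person:
  Mia White: $256.29
  Bob Jones: $169.90
  Liam Thomas: $133.37
  Grace Brown: $57.20

Top spender: Mia White ($256.29)

Mia White ($256.29)


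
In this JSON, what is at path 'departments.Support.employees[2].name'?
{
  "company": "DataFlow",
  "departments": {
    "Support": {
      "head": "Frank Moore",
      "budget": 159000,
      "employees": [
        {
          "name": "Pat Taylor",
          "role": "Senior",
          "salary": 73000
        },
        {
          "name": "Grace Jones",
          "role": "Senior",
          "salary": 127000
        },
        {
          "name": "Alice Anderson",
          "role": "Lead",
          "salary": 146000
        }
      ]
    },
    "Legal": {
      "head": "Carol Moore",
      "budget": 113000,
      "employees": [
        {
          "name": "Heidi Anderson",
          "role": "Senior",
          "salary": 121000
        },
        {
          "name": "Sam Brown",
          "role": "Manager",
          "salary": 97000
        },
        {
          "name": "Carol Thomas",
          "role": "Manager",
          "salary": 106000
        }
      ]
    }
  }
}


Path: departments.Support.employees[2].name

Navigate:
  -> departments
  -> Support
  -> employees[2].name = 'Alice Anderson'

Alice Anderson


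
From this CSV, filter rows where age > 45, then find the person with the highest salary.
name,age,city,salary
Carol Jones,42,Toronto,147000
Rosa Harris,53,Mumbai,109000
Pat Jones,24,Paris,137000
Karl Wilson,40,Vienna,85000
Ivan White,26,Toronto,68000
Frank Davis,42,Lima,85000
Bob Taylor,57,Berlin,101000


Filter: age > 45
Sort by: salary (descending)

Filtered records (2):
  Rosa Harris, age 53, salary $109000
  Bob Taylor, age 57, salary $101000

Highest salary: Rosa Harris ($109000)

Rosa Harris


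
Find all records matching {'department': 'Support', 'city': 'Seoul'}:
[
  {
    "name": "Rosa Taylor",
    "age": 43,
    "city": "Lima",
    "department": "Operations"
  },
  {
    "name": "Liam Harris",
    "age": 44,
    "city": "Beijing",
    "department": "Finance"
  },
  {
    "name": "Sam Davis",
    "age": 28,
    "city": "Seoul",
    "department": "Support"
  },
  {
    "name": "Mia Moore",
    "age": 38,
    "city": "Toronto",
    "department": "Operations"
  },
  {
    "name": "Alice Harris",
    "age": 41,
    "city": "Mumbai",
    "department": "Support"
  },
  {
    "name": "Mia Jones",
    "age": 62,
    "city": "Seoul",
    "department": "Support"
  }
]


Search criteria: {'department': 'Support', 'city': 'Seoul'}

Checking 6 records:
  Rosa Taylor: {department: Operations, city: Lima}
  Liam Harris: {department: Finance, city: Beijing}
  Sam Davis: {department: Support, city: Seoul} <-- MATCH
  Mia Moore: {department: Operations, city: Toronto}
  Alice Harris: {department: Support, city: Mumbai}
  Mia Jones: {department: Support, city: Seoul} <-- MATCH

Matches: ["Sam Davis", "Mia Jones"]

["Sam Davis", "Mia Jones"]


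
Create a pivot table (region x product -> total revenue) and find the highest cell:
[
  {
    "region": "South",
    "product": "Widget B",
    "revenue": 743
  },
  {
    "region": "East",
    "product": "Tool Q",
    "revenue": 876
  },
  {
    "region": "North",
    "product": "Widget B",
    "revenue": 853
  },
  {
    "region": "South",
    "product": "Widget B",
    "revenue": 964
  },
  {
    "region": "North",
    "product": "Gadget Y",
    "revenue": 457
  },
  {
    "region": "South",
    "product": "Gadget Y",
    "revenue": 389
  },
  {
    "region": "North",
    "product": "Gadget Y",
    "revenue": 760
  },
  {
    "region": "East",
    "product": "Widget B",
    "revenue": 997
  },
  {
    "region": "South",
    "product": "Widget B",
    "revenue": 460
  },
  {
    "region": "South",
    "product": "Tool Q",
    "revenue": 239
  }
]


Pivot: region (rows) x product (columns) -> total revenue

     Gadget Y      Tool Q        Widget B    
East             0           876           997  
North         1217             0           853  
South          389           239          2167  

Highest: South / Widget B = $2167

South / Widget B = $2167


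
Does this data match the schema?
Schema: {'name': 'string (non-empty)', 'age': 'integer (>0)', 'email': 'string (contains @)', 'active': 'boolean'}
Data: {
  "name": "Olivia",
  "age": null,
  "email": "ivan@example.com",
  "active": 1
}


Validating each field against schema:
  name: OK (non-empty string)
  age: FAIL (null is not an integer)
  email: OK (string with @)
  active: FAIL (1 is not a boolean)

Result: INVALID (2 errors: age, active)

INVALID (2 errors: age, active)


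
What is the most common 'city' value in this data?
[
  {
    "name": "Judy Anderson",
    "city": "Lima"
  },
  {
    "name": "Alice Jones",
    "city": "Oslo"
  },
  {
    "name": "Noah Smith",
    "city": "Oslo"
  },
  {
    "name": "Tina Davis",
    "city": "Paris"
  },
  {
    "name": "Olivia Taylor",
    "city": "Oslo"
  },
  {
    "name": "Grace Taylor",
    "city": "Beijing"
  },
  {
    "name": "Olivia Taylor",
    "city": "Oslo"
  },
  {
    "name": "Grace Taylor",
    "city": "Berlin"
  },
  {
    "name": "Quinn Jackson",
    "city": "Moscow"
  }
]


Counting 'city' values across 9 records:

  Oslo: 4 ####
  Lima: 1 #
  Paris: 1 #
  Beijing: 1 #
  Berlin: 1 #
  Moscow: 1 #

Most common: Oslo (4 times)

Oslo (4 times)


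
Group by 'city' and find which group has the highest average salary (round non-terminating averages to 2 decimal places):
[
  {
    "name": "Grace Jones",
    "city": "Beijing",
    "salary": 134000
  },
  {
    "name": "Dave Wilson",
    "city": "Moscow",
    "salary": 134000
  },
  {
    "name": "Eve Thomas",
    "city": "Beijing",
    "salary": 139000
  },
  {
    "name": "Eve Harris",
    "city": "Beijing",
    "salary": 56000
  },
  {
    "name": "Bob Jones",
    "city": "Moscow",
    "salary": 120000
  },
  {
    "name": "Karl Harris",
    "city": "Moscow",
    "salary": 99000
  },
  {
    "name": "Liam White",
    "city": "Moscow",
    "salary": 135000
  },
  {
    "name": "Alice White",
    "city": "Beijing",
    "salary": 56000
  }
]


Group by: city

Groups:
  Beijing: 4 people, avg salary = 385000/4 = $96250
  Moscow: 4 people, avg salary = 488000/4 = $122000

Highest average salary: Moscow ($122000)

Moscow ($122000)


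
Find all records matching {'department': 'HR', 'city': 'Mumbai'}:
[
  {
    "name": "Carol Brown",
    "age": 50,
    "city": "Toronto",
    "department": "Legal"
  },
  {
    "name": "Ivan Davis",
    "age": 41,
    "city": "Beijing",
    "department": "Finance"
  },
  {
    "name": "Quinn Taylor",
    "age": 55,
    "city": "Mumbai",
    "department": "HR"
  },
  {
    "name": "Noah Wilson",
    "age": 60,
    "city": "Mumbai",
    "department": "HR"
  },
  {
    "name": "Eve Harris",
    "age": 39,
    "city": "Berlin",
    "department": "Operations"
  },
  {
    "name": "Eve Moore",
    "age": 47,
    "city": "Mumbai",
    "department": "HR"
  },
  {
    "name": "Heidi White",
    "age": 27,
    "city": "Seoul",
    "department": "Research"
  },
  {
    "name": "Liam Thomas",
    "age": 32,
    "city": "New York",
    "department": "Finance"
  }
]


Search criteria: {'department': 'HR', 'city': 'Mumbai'}

Checking 8 records:
  Carol Brown: {department: Legal, city: Toronto}
  Ivan Davis: {department: Finance, city: Beijing}
  Quinn Taylor: {department: HR, city: Mumbai} <-- MATCH
  Noah Wilson: {department: HR, city: Mumbai} <-- MATCH
  Eve Harris: {department: Operations, city: Berlin}
  Eve Moore: {department: HR, city: Mumbai} <-- MATCH
  Heidi White: {department: Research, city: Seoul}
  Liam Thomas: {department: Finance, city: New York}

Matches: ["Quinn Taylor", "Noah Wilson", "Eve Moore"]

["Quinn Taylor", "Noah Wilson", "Eve Moore"]


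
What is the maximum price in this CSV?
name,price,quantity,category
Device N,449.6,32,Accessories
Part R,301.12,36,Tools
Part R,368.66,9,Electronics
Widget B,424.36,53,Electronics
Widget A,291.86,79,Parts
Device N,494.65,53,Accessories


Computing maximum price:
Values: [449.6, 301.12, 368.66, 424.36, 291.86, 494.65]
Max = 494.65

494.65


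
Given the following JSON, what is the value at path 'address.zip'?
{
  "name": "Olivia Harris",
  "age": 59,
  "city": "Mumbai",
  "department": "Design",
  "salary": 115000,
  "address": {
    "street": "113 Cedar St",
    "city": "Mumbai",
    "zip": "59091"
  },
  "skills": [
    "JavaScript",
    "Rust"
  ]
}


Query: address.zip
Path: address -> zip
Value: 59091

59091


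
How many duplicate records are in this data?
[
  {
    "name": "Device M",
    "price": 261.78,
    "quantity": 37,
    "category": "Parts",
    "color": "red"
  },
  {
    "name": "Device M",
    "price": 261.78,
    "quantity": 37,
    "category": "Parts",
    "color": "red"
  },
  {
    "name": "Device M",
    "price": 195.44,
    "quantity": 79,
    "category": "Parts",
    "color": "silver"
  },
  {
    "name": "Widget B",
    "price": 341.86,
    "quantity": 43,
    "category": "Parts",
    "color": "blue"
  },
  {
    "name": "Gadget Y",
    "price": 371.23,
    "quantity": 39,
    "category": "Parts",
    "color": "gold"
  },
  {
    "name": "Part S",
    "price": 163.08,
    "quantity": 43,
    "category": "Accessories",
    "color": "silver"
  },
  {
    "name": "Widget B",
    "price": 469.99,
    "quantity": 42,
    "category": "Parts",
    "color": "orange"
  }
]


Checking 7 records for duplicates:

  Row 1: Device M ($261.78, qty 37)
  Row 2: Device M ($261.78, qty 37) <-- DUPLICATE
  Row 3: Device M ($195.44, qty 79)
  Row 4: Widget B ($341.86, qty 43)
  Row 5: Gadget Y ($371.23, qty 39)
  Row 6: Part S ($163.08, qty 43)
  Row 7: Widget B ($469.99, qty 42)

Duplicates found: 1
Unique records: 6

1 duplicates, 6 unique


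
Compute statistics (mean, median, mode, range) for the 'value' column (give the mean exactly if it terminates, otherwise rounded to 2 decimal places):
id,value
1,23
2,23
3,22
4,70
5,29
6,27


Data: [23, 23, 22, 70, 29, 27]
Count: 6
Sum: 194
Mean: 194/6 ≈ 32.33 (rounded to 2 decimal places)
Sorted: [22, 23, 23, 27, 29, 70]
Median: 25.0
Mode: 23 (2 times)
Range: 70 - 22 = 48
Min: 22, Max: 70

mean≈32.33, median=25.0, mode=23, range=48


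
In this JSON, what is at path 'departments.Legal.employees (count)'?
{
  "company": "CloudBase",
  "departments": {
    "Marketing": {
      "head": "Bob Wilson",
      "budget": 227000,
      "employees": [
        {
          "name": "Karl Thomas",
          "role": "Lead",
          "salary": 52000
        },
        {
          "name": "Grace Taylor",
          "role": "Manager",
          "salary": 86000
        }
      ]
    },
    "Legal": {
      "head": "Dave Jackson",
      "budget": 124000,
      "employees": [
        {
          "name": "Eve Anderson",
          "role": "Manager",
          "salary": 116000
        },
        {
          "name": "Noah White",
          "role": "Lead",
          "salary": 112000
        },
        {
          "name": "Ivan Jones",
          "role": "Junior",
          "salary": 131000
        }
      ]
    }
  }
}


Path: departments.Legal.employees (count)

Navigate:
  -> departments
  -> Legal
  -> employees (array, length 3)

3


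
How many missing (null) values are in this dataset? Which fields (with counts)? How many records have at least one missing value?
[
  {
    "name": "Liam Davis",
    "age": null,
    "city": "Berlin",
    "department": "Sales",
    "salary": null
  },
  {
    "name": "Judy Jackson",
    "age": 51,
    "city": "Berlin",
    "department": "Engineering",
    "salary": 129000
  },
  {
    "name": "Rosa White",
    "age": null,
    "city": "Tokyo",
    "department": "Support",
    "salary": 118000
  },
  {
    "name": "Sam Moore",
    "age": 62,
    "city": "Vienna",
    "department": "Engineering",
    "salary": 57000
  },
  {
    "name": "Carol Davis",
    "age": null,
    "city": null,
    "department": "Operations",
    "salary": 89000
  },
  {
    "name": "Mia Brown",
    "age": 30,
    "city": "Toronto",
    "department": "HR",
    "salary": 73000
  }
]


Checking for missing (null) values in 6 records:

  Liam Davis: age, salary
  Judy Jackson: complete
  Rosa White: age
  Sam Moore: complete
  Carol Davis: age, city
  Mia Brown: complete

Per field:
  name: 0 missing
  age: 3 missing
  city: 1 missing
  department: 0 missing
  salary: 1 missing

Total missing values: 5
Records with any missing: 3

5 missing values (age: 3, city: 1, salary: 1); 3 incomplete records


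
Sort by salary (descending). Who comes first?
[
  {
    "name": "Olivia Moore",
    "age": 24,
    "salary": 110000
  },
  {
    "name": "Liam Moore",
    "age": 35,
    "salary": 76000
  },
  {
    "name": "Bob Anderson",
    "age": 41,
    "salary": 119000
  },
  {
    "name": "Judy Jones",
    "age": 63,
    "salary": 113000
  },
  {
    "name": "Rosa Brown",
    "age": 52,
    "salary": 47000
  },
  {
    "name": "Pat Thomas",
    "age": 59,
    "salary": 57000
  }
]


Sort by: salary (descending)

Sorted order:
  1. Bob Anderson (salary = 119000)
  2. Judy Jones (salary = 113000)
  3. Olivia Moore (salary = 110000)
  4. Liam Moore (salary = 76000)
  5. Pat Thomas (salary = 57000)
  6. Rosa Brown (salary = 47000)

First: Bob Anderson

Bob Anderson


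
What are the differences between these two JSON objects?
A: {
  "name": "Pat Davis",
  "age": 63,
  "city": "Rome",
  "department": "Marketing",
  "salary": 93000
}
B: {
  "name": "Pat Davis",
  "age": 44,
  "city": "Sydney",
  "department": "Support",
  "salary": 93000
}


Comparing each field (in key order):
  name: same
  age: DIFFERENT
  city: DIFFERENT
  department: DIFFERENT
  salary: same
Differences:
  age: 63 -> 44
  city: Rome -> Sydney
  department: Marketing -> Support

3 field(s) changed

3 changes: age, city, department


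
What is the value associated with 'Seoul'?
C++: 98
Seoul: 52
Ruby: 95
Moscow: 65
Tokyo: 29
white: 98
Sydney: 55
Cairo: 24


Looking up key 'Seoul'
Value: 52

52


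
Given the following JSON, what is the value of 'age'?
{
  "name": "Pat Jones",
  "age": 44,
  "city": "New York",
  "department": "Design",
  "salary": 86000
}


Looking up field 'age'
Value: 44

44


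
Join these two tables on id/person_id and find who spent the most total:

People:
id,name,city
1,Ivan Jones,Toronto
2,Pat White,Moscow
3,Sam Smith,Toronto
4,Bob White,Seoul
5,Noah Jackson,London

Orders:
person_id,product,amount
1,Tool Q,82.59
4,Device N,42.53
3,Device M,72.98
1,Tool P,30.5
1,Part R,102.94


Join on: people.id = orders.person_id

Joined rows:
  Ivan Jones (Toronto) bought Tool Q for $82.59
  Bob White (Seoul) bought Device N for $42.53
  Sam Smith (Toronto) bought Device M for $72.98
  Ivan Jones (Toronto) bought Tool P for $30.5
  Ivan Jones (Toronto) bought Part R for $102.94

Total per person:
  Ivan Jones: $216.03
  Sam Smith: $72.98
  Bob White: $42.53

Top spender: Ivan Jones ($216.03)

Ivan Jones ($216.03)


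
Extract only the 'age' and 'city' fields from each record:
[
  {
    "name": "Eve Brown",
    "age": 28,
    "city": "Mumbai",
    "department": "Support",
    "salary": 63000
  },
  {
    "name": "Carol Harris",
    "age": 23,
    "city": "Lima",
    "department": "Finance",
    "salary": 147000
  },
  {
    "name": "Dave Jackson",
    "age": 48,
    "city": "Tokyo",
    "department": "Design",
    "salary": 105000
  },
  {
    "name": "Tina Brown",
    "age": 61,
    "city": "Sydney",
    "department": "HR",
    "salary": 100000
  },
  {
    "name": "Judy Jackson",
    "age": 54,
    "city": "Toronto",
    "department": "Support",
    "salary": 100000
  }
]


Original: 5 records with fields: name, age, city, department, salary
Keep: ['age', 'city']
Drop: ['name', 'department', 'salary']
Result: 5 records, 2 fields each

[
  {
    "age": 28,
    "city": "Mumbai"
  },
  {
    "age": 23,
    "city": "Lima"
  },
  {
    "age": 48,
    "city": "Tokyo"
  },
  {
    "age": 61,
    "city": "Sydney"
  },
  {
    "age": 54,
    "city": "Toronto"
  }
]


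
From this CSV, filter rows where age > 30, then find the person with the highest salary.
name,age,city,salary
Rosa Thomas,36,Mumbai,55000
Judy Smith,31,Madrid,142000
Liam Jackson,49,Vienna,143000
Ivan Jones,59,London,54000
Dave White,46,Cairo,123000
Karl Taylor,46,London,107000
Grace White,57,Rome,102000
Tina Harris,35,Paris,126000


Filter: age > 30
Sort by: salary (descending)

Filtered records (8):
  Liam Jackson, age 49, salary $143000
  Judy Smith, age 31, salary $142000
  Tina Harris, age 35, salary $126000
  Dave White, age 46, salary $123000
  Karl Taylor, age 46, salary $107000
  Grace White, age 57, salary $102000
  Rosa Thomas, age 36, salary $55000
  Ivan Jones, age 59, salary $54000

Highest salary: Liam Jackson ($143000)

Liam Jackson


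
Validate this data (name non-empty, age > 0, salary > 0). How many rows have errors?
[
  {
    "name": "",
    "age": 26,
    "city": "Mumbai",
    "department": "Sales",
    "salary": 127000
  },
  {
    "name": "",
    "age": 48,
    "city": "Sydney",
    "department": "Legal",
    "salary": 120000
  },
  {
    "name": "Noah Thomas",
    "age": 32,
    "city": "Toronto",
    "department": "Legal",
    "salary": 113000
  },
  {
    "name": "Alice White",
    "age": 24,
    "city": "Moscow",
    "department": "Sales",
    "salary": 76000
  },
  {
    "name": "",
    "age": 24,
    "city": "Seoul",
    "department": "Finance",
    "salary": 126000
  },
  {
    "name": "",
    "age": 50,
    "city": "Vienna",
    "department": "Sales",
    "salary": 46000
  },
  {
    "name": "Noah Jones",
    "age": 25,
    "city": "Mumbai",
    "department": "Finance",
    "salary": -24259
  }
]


Validating 7 records:
Rules: name non-empty, age > 0, salary > 0

  Row 1 (???): empty name
  Row 2 (???): empty name
  Row 3 (Noah Thomas): OK
  Row 4 (Alice White): OK
  Row 5 (???): empty name
  Row 6 (???): empty name
  Row 7 (Noah Jones): negative salary: -24259

Total errors: 5

5 errors
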